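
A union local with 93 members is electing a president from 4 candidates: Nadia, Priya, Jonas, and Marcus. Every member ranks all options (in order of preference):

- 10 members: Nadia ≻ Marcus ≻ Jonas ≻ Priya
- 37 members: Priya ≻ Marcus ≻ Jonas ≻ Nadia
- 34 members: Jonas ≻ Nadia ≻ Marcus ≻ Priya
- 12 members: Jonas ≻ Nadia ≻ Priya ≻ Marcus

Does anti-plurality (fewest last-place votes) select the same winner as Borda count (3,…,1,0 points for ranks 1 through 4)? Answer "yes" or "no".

Anti-plurality — last-place votes: Nadia 37, Priya 44, Jonas 0, Marcus 12. Winner: Jonas.
Borda — scores: Nadia 122, Priya 123, Jonas 185, Marcus 128. Winner: Jonas.
The two methods agree.

yes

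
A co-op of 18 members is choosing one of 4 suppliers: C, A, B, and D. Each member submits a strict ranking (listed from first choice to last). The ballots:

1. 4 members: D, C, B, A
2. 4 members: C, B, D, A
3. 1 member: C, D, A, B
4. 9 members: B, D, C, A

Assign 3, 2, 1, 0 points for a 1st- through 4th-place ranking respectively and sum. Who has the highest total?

B

C: 4·2 + 4·3 + 1·3 + 9·1 = 32
A: 4·0 + 4·0 + 1·1 + 9·0 = 1
B: 4·1 + 4·2 + 1·0 + 9·3 = 39
D: 4·3 + 4·1 + 1·2 + 9·2 = 36
B has the highest Borda score (39).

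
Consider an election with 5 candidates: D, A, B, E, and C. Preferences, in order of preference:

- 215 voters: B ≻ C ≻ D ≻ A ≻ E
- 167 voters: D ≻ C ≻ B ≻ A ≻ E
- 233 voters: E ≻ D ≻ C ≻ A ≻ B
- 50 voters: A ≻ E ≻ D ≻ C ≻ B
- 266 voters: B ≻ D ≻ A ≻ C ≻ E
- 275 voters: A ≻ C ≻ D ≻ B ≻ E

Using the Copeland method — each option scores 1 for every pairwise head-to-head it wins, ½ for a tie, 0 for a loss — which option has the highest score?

D

D: beats A, B, E, and C → score 4.
A: beats E; loses to D, B, and C → score 1.
B: beats A and E; loses to D and C → score 2.
E: loses to D, A, B, and C → score 0.
C: beats A, B, and E; loses to D → score 3.
D has the best pairwise record.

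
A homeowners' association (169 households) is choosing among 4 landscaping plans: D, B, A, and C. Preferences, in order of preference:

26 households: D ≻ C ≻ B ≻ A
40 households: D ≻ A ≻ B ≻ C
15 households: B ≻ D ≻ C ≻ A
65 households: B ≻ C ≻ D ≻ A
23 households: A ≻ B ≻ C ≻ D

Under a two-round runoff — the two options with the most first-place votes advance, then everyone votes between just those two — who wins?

B

Round 1 first-place votes: D 66, B 80, A 23, C 0.
B and D advance.
Runoff: B is preferred to D by 103 voters; D by 66.
B wins the runoff.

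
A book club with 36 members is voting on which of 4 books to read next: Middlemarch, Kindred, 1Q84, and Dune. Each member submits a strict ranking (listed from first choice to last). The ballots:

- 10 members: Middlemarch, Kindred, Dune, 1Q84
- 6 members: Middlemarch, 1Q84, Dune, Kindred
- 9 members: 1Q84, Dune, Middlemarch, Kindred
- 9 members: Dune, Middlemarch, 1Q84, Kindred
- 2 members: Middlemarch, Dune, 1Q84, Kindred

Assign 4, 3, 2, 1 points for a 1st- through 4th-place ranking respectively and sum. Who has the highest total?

Middlemarch

Middlemarch: 10·4 + 6·4 + 9·2 + 9·3 + 2·4 = 117
Kindred: 10·3 + 6·1 + 9·1 + 9·1 + 2·1 = 56
1Q84: 10·1 + 6·3 + 9·4 + 9·2 + 2·2 = 86
Dune: 10·2 + 6·2 + 9·3 + 9·4 + 2·3 = 101
Middlemarch has the highest Borda score (117).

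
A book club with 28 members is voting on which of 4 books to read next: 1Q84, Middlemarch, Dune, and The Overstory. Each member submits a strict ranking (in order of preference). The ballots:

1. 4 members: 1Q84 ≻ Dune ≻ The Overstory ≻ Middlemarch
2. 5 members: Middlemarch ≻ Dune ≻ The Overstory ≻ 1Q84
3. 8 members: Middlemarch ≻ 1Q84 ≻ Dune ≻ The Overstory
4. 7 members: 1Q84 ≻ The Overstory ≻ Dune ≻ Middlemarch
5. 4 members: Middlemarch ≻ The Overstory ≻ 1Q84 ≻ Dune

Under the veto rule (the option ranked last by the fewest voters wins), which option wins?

Dune

Last-place votes: 1Q84 5, Middlemarch 11, Dune 4, The Overstory 8.
Dune is ranked last by the fewest voters, so Dune wins.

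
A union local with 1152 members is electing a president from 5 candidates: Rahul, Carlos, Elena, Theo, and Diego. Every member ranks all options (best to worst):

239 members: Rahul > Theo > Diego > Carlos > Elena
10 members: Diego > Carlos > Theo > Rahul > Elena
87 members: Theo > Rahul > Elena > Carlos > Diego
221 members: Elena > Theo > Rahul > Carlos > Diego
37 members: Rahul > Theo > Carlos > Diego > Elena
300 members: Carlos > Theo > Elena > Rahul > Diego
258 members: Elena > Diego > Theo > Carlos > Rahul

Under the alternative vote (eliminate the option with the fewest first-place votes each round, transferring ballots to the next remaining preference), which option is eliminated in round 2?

Theo

Round 1: Rahul 276, Carlos 300, Elena 479, Theo 87, Diego 10. Eliminate Diego.
Round 2: Rahul 276, Carlos 310, Elena 479, Theo 87. Eliminate Theo.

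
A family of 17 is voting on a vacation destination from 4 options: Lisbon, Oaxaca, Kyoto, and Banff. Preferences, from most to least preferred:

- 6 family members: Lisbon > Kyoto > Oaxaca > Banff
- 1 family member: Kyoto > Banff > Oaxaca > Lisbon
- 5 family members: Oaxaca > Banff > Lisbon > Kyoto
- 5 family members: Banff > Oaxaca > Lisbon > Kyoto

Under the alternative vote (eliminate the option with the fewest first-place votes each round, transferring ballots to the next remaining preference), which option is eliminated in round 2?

Oaxaca

Round 1: Lisbon 6, Oaxaca 5, Kyoto 1, Banff 5. Eliminate Kyoto.
Round 2: Lisbon 6, Oaxaca 5, Banff 6. Eliminate Oaxaca.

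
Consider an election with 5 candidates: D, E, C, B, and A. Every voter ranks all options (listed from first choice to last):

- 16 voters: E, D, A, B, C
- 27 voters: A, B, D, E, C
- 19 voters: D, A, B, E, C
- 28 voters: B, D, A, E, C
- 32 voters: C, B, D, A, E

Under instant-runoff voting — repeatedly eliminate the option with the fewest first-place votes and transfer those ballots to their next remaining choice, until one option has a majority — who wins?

B

Round 1: D 19, E 16, C 32, B 28, A 27. Eliminate E.
Round 2: D 35, C 32, B 28, A 27. Eliminate A.
Round 3: D 35, C 32, B 55. Eliminate C.
Round 4: D 35, B 87. B has a majority.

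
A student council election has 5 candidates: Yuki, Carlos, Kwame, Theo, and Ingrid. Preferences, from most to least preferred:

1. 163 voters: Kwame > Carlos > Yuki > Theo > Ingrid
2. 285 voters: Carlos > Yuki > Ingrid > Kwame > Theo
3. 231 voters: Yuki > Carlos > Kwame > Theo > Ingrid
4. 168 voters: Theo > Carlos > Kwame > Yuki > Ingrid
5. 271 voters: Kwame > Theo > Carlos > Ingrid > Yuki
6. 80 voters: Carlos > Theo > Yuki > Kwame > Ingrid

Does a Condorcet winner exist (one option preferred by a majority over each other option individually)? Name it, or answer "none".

Carlos

Carlos vs Yuki: 967–231 for Carlos.
Carlos vs Kwame: 764–434 for Carlos.
Carlos vs Theo: 759–439 for Carlos.
Carlos vs Ingrid: 1198–0 for Carlos.
Carlos beats every other option head-to-head.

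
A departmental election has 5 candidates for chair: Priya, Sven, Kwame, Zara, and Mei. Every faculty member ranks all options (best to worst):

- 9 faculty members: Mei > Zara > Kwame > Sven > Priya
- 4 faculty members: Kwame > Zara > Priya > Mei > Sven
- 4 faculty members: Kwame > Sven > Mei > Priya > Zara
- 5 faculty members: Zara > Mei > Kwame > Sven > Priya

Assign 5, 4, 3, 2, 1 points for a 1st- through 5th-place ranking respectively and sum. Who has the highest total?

Mei

Priya: 9·1 + 4·3 + 4·2 + 5·1 = 34
Sven: 9·2 + 4·1 + 4·4 + 5·2 = 48
Kwame: 9·3 + 4·5 + 4·5 + 5·3 = 82
Zara: 9·4 + 4·4 + 4·1 + 5·5 = 81
Mei: 9·5 + 4·2 + 4·3 + 5·4 = 85
Mei has the highest Borda score (85).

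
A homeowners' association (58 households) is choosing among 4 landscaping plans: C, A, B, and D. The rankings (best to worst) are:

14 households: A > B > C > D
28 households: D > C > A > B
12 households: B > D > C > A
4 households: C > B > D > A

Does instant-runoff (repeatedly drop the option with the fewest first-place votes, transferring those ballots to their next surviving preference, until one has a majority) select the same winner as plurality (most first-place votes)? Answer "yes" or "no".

Instant-runoff — R1 C 4, A 14, B 12, D 28 (C out); R2 A 14, B 16, D 28 (A out); R3 B 30, D 28 (B winner). Winner: B.
Plurality — first-place votes: C 4, A 14, B 12, D 28. Winner: D.
The two methods disagree.

no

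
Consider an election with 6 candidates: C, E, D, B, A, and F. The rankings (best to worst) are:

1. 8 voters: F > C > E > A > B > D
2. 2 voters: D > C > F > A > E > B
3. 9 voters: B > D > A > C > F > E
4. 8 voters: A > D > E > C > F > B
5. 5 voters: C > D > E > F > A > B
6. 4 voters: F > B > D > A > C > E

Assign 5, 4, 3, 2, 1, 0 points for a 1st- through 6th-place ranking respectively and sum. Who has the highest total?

D

C: 8·4 + 2·4 + 9·2 + 8·2 + 5·5 + 4·1 = 103
E: 8·3 + 2·1 + 9·0 + 8·3 + 5·3 + 4·0 = 65
D: 8·0 + 2·5 + 9·4 + 8·4 + 5·4 + 4·3 = 110
B: 8·1 + 2·0 + 9·5 + 8·0 + 5·0 + 4·4 = 69
A: 8·2 + 2·2 + 9·3 + 8·5 + 5·1 + 4·2 = 100
F: 8·5 + 2·3 + 9·1 + 8·1 + 5·2 + 4·5 = 93
D has the highest Borda score (110).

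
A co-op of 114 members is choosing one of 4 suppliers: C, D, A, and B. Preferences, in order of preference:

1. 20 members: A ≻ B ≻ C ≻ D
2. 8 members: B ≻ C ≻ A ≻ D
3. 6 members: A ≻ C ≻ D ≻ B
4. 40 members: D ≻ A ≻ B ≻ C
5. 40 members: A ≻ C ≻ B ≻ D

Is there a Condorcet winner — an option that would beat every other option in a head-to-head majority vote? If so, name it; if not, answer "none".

A vs C: 106–8 for A.
A vs D: 74–40 for A.
A vs B: 106–8 for A.
A beats every other option head-to-head.

A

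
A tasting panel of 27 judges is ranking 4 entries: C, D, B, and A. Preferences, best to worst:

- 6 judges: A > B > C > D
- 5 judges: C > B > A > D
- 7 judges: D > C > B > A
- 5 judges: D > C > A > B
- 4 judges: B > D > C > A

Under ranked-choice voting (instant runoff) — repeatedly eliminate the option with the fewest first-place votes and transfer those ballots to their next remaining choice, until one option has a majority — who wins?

D

Round 1: C 5, D 12, B 4, A 6. Eliminate B.
Round 2: C 5, D 16, A 6. D has a majority.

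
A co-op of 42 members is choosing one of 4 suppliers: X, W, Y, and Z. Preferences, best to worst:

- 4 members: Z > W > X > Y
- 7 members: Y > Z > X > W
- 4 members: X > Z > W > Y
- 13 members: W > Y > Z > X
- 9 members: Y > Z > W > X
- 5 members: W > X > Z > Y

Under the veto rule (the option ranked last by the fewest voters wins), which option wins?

Last-place votes: X 22, W 7, Y 13, Z 0.
Z is ranked last by the fewest voters, so Z wins.

Z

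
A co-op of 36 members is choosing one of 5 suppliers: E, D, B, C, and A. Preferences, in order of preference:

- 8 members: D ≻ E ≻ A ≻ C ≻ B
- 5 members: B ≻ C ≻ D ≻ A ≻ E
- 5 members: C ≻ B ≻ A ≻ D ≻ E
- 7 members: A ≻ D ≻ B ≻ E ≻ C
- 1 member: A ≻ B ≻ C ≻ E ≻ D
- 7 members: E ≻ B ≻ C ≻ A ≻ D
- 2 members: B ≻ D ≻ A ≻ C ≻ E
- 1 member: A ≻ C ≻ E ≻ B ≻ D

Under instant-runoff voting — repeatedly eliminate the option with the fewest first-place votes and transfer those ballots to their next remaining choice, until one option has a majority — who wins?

Round 1: E 7, D 8, B 7, C 5, A 9. Eliminate C.
Round 2: E 7, D 8, B 12, A 9. Eliminate E.
Round 3: D 8, B 19, A 9. B has a majority.

B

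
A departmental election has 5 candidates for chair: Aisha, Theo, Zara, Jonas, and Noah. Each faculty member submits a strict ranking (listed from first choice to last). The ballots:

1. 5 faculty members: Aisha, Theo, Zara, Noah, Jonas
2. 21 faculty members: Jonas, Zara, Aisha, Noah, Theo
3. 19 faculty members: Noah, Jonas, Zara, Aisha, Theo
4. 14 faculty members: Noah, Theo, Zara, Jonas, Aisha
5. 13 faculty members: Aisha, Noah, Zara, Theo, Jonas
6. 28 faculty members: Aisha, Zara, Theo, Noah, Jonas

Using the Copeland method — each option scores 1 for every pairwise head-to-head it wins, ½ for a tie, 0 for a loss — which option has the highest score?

Zara

Aisha: beats Theo and Noah; loses to Zara and Jonas → score 2.
Theo: beats Jonas; loses to Aisha, Zara, and Noah → score 1.
Zara: beats Aisha, Theo, Jonas, and Noah → score 4.
Jonas: beats Aisha; loses to Theo, Zara, and Noah → score 1.
Noah: beats Theo and Jonas; loses to Aisha and Zara → score 2.
Zara has the best pairwise record.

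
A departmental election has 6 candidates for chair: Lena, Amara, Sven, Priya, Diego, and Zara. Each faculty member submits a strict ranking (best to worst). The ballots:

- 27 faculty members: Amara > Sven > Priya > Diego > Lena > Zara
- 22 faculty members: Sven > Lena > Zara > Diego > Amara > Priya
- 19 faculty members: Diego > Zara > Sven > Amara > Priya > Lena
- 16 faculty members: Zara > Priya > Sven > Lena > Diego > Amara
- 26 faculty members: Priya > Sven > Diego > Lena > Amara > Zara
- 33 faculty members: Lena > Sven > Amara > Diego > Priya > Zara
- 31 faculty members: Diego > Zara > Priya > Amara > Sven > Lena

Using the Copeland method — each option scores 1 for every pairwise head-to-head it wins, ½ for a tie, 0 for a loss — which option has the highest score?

Lena: beats Amara and Zara; loses to Sven, Priya, and Diego → score 2.
Amara: beats Priya; loses to Lena, Sven, Diego, and Zara → score 1.
Sven: beats Lena, Amara, Priya, Diego, and Zara → score 5.
Priya: beats Lena; loses to Amara, Sven, Diego, and Zara → score 1.
Diego: beats Lena, Amara, Priya, and Zara; loses to Sven → score 4.
Zara: beats Amara and Priya; loses to Lena, Sven, and Diego → score 2.
Sven has the best pairwise record.

Sven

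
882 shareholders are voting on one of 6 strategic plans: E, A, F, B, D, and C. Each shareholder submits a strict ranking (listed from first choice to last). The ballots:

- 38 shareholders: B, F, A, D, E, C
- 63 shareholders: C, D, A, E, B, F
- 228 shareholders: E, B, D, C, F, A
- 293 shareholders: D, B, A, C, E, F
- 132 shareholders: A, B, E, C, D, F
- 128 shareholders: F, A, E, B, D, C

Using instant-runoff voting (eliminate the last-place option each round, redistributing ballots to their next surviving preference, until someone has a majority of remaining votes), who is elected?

E

Round 1: E 228, A 132, F 128, B 38, D 293, C 63. Eliminate B.
Round 2: E 228, A 132, F 166, D 293, C 63. Eliminate C.
Round 3: E 228, A 132, F 166, D 356. Eliminate A.
Round 4: E 360, F 166, D 356. Eliminate F.
Round 5: E 488, D 394. E has a majority.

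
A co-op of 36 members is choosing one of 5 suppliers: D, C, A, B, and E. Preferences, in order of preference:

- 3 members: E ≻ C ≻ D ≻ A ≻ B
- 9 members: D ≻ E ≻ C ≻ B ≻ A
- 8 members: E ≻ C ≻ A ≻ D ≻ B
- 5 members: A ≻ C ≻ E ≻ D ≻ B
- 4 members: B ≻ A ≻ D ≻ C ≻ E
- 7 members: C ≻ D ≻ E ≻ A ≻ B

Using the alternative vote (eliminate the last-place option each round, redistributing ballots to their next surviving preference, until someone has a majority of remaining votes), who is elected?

Round 1: D 9, C 7, A 5, B 4, E 11. Eliminate B.
Round 2: D 9, C 7, A 9, E 11. Eliminate C.
Round 3: D 16, A 9, E 11. Eliminate A.
Round 4: D 20, E 16. D has a majority.

D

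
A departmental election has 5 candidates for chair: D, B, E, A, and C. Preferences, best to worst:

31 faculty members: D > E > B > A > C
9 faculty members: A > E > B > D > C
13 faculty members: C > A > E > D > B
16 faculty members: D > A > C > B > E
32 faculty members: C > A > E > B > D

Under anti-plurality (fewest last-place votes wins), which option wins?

Last-place votes: D 32, B 13, E 16, A 0, C 40.
A is ranked last by the fewest voters, so A wins.

A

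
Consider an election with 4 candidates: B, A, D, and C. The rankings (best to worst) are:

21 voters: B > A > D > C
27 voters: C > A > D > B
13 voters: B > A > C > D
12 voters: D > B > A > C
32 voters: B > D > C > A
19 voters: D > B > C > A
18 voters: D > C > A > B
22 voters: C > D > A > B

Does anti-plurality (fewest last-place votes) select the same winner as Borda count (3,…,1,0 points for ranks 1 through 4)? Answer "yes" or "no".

yes

Anti-plurality — last-place votes: B 67, A 51, D 13, C 33. Winner: D.
Borda — scores: B 260, A 174, D 303, C 247. Winner: D.
The two methods agree.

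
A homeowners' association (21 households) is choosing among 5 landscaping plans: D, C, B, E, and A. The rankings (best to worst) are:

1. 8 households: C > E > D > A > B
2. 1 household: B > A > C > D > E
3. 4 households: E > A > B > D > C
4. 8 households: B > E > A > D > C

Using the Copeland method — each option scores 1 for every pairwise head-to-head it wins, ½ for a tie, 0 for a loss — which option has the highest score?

E

D: beats C; loses to B, E, and A → score 1.
C: loses to D, B, E, and A → score 0.
B: beats D and C; loses to E and A → score 2.
E: beats D, C, B, and A → score 4.
A: beats D, C, and B; loses to E → score 3.
E has the best pairwise record.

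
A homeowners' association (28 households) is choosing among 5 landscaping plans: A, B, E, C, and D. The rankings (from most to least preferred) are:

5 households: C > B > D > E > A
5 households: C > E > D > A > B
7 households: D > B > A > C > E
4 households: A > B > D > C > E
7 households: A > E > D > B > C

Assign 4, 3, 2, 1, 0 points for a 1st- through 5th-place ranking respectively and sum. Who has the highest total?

A: 5·0 + 5·1 + 7·2 + 4·4 + 7·4 = 63
B: 5·3 + 5·0 + 7·3 + 4·3 + 7·1 = 55
E: 5·1 + 5·3 + 7·0 + 4·0 + 7·3 = 41
C: 5·4 + 5·4 + 7·1 + 4·1 + 7·0 = 51
D: 5·2 + 5·2 + 7·4 + 4·2 + 7·2 = 70
D has the highest Borda score (70).

D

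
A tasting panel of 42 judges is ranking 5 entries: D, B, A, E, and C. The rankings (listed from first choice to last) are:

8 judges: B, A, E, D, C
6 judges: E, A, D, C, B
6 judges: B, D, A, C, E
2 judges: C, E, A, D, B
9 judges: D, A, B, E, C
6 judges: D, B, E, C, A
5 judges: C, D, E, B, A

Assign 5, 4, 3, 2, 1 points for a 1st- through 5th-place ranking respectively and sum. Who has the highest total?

D: 8·2 + 6·3 + 6·4 + 2·2 + 9·5 + 6·5 + 5·4 = 157
B: 8·5 + 6·1 + 6·5 + 2·1 + 9·3 + 6·4 + 5·2 = 139
A: 8·4 + 6·4 + 6·3 + 2·3 + 9·4 + 6·1 + 5·1 = 127
E: 8·3 + 6·5 + 6·1 + 2·4 + 9·2 + 6·3 + 5·3 = 119
C: 8·1 + 6·2 + 6·2 + 2·5 + 9·1 + 6·2 + 5·5 = 88
D has the highest Borda score (157).

D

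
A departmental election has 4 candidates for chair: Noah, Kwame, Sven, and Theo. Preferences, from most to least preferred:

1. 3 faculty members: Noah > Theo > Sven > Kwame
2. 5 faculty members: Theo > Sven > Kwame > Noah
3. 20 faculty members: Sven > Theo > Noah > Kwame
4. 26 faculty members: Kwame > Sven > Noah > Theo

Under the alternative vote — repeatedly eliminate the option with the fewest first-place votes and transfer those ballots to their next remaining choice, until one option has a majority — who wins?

Round 1: Noah 3, Kwame 26, Sven 20, Theo 5. Eliminate Noah.
Round 2: Kwame 26, Sven 20, Theo 8. Eliminate Theo.
Round 3: Kwame 26, Sven 28. Sven has a majority.

Sven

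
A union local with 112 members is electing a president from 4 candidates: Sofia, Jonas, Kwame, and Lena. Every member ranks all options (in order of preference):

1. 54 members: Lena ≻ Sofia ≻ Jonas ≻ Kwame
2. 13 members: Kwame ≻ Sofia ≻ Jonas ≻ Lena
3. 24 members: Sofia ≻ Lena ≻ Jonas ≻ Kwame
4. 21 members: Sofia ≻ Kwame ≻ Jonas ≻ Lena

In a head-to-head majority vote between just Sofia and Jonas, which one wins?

Voters preferring Sofia to Jonas: 112; preferring Jonas to Sofia: 0.
Sofia wins the head-to-head.

Sofia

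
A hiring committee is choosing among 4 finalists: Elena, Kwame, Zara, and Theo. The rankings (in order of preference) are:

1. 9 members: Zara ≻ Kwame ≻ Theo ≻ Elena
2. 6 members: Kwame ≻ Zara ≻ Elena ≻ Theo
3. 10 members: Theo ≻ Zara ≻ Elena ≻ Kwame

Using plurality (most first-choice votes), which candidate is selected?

First-place votes: Elena 0, Kwame 6, Zara 9, Theo 10.
Theo has the most first-place votes.

Theo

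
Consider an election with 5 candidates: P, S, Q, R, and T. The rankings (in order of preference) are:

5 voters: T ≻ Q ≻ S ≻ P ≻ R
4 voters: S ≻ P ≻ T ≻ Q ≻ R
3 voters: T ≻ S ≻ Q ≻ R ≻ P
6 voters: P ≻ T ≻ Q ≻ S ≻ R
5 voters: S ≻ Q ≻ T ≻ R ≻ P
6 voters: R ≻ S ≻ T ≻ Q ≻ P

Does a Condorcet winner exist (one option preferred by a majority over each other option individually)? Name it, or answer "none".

S vs P: 23–6 for S.
S vs Q: 18–11 for S.
S vs R: 23–6 for S.
S vs T: 15–14 for S.
S beats every other option head-to-head.

S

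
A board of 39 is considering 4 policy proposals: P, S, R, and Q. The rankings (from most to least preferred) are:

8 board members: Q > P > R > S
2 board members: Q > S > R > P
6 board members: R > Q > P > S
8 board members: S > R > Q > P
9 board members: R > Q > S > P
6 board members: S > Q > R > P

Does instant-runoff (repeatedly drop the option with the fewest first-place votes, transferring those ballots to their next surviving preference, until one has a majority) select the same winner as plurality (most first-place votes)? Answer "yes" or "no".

yes

Instant-runoff — R1 P 0, S 14, R 15, Q 10 (P out); R2 S 14, R 15, Q 10 (Q out); R3 S 16, R 23 (R winner). Winner: R.
Plurality — first-place votes: P 0, S 14, R 15, Q 10. Winner: R.
The two methods agree.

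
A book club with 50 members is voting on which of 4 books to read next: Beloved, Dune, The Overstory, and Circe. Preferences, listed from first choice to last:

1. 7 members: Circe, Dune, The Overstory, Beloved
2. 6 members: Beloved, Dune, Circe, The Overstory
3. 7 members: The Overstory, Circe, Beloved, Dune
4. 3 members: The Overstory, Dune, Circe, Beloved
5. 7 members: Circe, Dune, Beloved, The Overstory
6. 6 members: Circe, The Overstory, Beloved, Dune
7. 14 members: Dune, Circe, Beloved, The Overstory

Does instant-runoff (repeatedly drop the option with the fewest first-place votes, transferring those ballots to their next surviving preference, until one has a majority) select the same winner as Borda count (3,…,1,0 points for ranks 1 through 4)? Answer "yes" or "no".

Instant-runoff — R1 Beloved 6, Dune 14, The Overstory 10, Circe 20 (Beloved out); R2 Dune 20, The Overstory 10, Circe 20 (The Overstory out); R3 Dune 23, Circe 27 (Circe winner). Winner: Circe.
Borda — scores: Beloved 52, Dune 88, The Overstory 49, Circe 111. Winner: Circe.
The two methods agree.

yes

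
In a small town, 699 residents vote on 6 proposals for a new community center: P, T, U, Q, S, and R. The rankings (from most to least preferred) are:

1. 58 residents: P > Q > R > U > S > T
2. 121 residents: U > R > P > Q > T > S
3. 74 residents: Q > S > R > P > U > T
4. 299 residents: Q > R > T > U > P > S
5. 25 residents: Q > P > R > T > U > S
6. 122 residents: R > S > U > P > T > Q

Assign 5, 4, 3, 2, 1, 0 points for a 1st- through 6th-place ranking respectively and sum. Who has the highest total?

P: 58·5 + 121·3 + 74·2 + 299·1 + 25·4 + 122·2 = 1444
T: 58·0 + 121·1 + 74·0 + 299·3 + 25·2 + 122·1 = 1190
U: 58·2 + 121·5 + 74·1 + 299·2 + 25·1 + 122·3 = 1784
Q: 58·4 + 121·2 + 74·5 + 299·5 + 25·5 + 122·0 = 2464
S: 58·1 + 121·0 + 74·4 + 299·0 + 25·0 + 122·4 = 842
R: 58·3 + 121·4 + 74·3 + 299·4 + 25·3 + 122·5 = 2761
R has the highest Borda score (2761).

R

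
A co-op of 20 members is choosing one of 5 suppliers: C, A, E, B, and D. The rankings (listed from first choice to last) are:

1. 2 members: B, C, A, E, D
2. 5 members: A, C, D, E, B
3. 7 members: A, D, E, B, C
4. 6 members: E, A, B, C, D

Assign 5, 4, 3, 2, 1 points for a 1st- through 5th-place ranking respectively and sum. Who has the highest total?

C: 2·4 + 5·4 + 7·1 + 6·2 = 47
A: 2·3 + 5·5 + 7·5 + 6·4 = 90
E: 2·2 + 5·2 + 7·3 + 6·5 = 65
B: 2·5 + 5·1 + 7·2 + 6·3 = 47
D: 2·1 + 5·3 + 7·4 + 6·1 = 51
A has the highest Borda score (90).

A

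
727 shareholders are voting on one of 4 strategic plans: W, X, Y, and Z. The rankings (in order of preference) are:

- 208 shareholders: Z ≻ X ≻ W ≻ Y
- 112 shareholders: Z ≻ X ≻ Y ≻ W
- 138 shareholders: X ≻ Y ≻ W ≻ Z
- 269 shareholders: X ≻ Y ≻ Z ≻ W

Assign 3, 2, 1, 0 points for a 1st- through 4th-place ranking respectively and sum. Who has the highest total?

W: 208·1 + 112·0 + 138·1 + 269·0 = 346
X: 208·2 + 112·2 + 138·3 + 269·3 = 1861
Y: 208·0 + 112·1 + 138·2 + 269·2 = 926
Z: 208·3 + 112·3 + 138·0 + 269·1 = 1229
X has the highest Borda score (1861).

X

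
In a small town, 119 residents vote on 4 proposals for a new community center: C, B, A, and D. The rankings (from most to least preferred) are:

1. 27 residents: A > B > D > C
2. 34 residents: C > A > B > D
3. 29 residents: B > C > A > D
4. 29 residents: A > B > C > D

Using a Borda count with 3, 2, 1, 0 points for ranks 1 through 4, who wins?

C: 27·0 + 34·3 + 29·2 + 29·1 = 189
B: 27·2 + 34·1 + 29·3 + 29·2 = 233
A: 27·3 + 34·2 + 29·1 + 29·3 = 265
D: 27·1 + 34·0 + 29·0 + 29·0 = 27
A has the highest Borda score (265).

A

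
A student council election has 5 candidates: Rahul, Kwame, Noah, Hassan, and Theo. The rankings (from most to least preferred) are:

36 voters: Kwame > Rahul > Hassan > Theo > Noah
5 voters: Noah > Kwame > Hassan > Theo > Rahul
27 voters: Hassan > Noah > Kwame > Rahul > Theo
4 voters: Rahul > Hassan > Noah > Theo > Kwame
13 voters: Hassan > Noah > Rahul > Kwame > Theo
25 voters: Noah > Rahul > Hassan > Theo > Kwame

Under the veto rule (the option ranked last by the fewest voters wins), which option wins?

Last-place votes: Rahul 5, Kwame 29, Noah 36, Hassan 0, Theo 40.
Hassan is ranked last by the fewest voters, so Hassan wins.

Hassan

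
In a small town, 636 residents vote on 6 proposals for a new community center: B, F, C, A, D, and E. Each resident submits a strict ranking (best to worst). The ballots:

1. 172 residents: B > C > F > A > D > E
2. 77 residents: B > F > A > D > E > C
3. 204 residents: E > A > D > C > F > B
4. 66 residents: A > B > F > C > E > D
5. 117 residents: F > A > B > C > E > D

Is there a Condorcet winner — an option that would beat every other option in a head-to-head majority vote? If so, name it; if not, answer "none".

none

Checking pairwise contests:
F beats B 321–315.
C beats F 376–260.
B beats C 432–204.
F beats A 366–270.
B beats D 432–204.
B beats E 432–204.
Every option loses at least one head-to-head, so there is no Condorcet winner.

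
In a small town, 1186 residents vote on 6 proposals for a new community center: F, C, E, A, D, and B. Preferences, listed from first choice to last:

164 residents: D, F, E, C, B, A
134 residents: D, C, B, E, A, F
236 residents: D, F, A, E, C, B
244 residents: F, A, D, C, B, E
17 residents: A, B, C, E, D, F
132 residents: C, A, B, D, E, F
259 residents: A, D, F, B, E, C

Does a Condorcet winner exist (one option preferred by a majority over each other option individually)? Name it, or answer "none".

Checking pairwise contests:
D beats F 942–244.
F beats C 903–283.
F beats E 903–283.
F beats A 644–542.
A beats D 652–534.
F beats B 903–283.
Every option loses at least one head-to-head, so there is no Condorcet winner.

none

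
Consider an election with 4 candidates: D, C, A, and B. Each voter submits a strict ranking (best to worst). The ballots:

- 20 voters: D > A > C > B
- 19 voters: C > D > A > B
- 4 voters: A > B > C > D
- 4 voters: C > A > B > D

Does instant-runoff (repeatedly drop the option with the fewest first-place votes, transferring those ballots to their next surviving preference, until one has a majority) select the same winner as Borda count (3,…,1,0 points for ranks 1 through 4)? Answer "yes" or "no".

Instant-runoff — R1 D 20, C 23, A 4, B 0 (B out); R2 D 20, C 23, A 4 (A out); R3 D 20, C 27 (C winner). Winner: C.
Borda — scores: D 98, C 93, A 79, B 12. Winner: D.
The two methods disagree.

no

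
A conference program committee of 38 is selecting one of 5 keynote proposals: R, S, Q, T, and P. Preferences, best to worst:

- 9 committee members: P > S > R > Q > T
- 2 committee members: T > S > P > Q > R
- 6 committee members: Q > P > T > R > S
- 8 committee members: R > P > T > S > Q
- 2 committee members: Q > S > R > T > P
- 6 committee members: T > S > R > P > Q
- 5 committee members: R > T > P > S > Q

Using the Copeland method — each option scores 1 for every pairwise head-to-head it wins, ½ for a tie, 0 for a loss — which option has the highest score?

R

R: beats Q, T, and P; ties S → score 3.5.
S: beats Q; ties R; loses to T and P → score 1.5.
Q: loses to R, S, T, and P → score 0.
T: beats S and Q; loses to R and P → score 2.
P: beats S, Q, and T; loses to R → score 3.
R has the best pairwise record.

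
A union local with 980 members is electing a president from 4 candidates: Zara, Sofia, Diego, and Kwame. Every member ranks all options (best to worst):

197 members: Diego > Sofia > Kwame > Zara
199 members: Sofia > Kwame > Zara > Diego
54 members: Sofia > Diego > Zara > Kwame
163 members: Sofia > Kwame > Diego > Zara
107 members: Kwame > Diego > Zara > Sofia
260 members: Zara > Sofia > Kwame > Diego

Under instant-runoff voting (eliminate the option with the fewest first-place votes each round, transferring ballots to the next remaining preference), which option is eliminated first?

Round 1: Zara 260, Sofia 416, Diego 197, Kwame 107. Eliminate Kwame.

Kwame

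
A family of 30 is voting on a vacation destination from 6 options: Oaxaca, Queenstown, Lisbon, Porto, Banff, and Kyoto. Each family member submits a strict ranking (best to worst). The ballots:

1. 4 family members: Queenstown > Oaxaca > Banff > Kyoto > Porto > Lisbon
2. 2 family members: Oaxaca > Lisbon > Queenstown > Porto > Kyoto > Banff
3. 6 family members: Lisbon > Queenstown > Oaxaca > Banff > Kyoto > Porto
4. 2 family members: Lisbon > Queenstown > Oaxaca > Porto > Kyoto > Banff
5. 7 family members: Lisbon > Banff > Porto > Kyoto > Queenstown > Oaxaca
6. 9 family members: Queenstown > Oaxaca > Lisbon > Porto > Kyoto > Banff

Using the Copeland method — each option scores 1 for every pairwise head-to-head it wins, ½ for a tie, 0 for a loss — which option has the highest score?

Lisbon

Oaxaca: beats Porto, Banff, and Kyoto; ties Lisbon; loses to Queenstown → score 3.5.
Queenstown: beats Oaxaca, Porto, Banff, and Kyoto; loses to Lisbon → score 4.
Lisbon: beats Queenstown, Porto, Banff, and Kyoto; ties Oaxaca → score 4.5.
Porto: beats Kyoto; loses to Oaxaca, Queenstown, Lisbon, and Banff → score 1.
Banff: beats Porto and Kyoto; loses to Oaxaca, Queenstown, and Lisbon → score 2.
Kyoto: loses to Oaxaca, Queenstown, Lisbon, Porto, and Banff → score 0.
Lisbon has the best pairwise record.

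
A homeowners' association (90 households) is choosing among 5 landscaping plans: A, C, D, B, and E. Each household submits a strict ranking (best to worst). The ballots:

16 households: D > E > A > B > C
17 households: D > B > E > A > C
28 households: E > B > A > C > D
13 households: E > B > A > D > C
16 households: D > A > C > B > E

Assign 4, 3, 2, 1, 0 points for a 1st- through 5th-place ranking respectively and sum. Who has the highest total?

E

A: 16·2 + 17·1 + 28·2 + 13·2 + 16·3 = 179
C: 16·0 + 17·0 + 28·1 + 13·0 + 16·2 = 60
D: 16·4 + 17·4 + 28·0 + 13·1 + 16·4 = 209
B: 16·1 + 17·3 + 28·3 + 13·3 + 16·1 = 206
E: 16·3 + 17·2 + 28·4 + 13·4 + 16·0 = 246
E has the highest Borda score (246).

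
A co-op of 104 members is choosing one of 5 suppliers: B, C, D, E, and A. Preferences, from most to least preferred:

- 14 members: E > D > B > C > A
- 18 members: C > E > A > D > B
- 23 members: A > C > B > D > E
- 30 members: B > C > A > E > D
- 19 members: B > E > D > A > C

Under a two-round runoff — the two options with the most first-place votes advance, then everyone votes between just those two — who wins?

B

Round 1 first-place votes: B 49, C 18, D 0, E 14, A 23.
B and A advance.
Runoff: B is preferred to A by 63 voters; A by 41.
B wins the runoff.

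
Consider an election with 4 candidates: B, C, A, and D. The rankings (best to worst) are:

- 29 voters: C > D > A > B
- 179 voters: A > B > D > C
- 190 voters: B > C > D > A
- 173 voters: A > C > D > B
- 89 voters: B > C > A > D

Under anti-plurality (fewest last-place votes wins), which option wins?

Last-place votes: B 202, C 179, A 190, D 89.
D is ranked last by the fewest voters, so D wins.

D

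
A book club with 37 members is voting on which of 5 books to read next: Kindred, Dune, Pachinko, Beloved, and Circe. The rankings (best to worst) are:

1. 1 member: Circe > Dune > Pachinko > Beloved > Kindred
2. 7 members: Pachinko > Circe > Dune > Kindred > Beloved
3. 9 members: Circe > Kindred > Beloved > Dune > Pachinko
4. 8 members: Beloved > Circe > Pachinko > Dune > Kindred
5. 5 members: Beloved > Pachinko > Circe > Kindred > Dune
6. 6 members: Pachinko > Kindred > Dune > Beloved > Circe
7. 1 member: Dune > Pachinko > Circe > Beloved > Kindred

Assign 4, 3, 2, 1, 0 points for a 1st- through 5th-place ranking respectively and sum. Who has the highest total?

Circe

Kindred: 1·0 + 7·1 + 9·3 + 8·0 + 5·1 + 6·3 + 1·0 = 57
Dune: 1·3 + 7·2 + 9·1 + 8·1 + 5·0 + 6·2 + 1·4 = 50
Pachinko: 1·2 + 7·4 + 9·0 + 8·2 + 5·3 + 6·4 + 1·3 = 88
Beloved: 1·1 + 7·0 + 9·2 + 8·4 + 5·4 + 6·1 + 1·1 = 78
Circe: 1·4 + 7·3 + 9·4 + 8·3 + 5·2 + 6·0 + 1·2 = 97
Circe has the highest Borda score (97).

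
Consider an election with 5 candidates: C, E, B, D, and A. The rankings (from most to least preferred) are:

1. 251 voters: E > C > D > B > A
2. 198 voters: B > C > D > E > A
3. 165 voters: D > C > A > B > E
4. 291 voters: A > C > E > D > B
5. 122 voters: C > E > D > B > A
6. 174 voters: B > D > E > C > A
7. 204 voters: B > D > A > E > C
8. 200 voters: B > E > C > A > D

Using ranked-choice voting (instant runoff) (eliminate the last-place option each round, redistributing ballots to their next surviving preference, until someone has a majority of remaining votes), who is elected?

Round 1: C 122, E 251, B 776, D 165, A 291. Eliminate C.
Round 2: E 373, B 776, D 165, A 291. Eliminate D.
Round 3: E 373, B 776, A 456. Eliminate E.
Round 4: B 1149, A 456. B has a majority.

B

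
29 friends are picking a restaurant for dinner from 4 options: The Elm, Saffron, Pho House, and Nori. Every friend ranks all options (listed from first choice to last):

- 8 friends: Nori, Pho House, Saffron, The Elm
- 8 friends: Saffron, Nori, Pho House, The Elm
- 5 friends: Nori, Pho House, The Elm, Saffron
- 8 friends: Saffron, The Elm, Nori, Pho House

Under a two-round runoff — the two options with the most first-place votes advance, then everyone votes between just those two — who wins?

Saffron

Round 1 first-place votes: The Elm 0, Saffron 16, Pho House 0, Nori 13.
Saffron and Nori advance.
Runoff: Saffron is preferred to Nori by 16 voters; Nori by 13.
Saffron wins the runoff.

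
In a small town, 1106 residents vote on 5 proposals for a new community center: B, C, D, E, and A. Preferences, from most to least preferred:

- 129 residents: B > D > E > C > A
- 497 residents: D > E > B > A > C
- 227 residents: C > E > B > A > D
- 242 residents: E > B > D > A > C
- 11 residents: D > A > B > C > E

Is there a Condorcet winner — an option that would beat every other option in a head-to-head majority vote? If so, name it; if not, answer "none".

Checking pairwise contests:
E beats B 966–140.
B beats C 879–227.
B beats D 598–508.
D beats E 637–469.
B beats A 1095–11.
Every option loses at least one head-to-head, so there is no Condorcet winner.

none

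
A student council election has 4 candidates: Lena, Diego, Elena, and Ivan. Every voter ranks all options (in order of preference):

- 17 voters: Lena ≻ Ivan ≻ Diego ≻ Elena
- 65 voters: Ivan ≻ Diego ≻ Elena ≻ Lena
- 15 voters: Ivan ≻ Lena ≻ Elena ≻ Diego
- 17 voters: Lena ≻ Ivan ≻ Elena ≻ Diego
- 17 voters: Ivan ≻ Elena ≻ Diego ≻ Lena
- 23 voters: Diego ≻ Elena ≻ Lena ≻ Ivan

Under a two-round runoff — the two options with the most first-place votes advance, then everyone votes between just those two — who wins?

Ivan

Round 1 first-place votes: Lena 34, Diego 23, Elena 0, Ivan 97.
Ivan and Lena advance.
Runoff: Ivan is preferred to Lena by 97 voters; Lena by 57.
Ivan wins the runoff.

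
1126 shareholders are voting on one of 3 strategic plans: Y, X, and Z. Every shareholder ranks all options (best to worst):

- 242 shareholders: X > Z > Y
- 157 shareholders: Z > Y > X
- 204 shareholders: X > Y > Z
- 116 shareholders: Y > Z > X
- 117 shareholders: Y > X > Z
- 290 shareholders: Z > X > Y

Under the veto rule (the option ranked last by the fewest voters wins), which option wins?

X

Last-place votes: Y 532, X 273, Z 321.
X is ranked last by the fewest voters, so X wins.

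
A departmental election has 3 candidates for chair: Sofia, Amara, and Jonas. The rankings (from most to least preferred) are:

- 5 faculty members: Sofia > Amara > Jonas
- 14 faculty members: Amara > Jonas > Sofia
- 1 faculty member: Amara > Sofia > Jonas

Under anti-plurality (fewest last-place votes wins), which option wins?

Last-place votes: Sofia 14, Amara 0, Jonas 6.
Amara is ranked last by the fewest voters, so Amara wins.

Amara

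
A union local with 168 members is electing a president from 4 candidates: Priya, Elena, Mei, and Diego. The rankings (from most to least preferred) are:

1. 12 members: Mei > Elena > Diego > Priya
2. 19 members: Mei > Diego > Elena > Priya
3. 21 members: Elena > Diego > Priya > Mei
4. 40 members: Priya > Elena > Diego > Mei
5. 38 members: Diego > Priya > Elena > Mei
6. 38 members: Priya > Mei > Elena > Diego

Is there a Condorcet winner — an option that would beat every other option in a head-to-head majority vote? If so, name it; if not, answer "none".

Checking pairwise contests:
Diego beats Priya 90–78.
Priya beats Elena 116–52.
Priya beats Mei 137–31.
Elena beats Diego 111–57.
Every option loses at least one head-to-head, so there is no Condorcet winner.

none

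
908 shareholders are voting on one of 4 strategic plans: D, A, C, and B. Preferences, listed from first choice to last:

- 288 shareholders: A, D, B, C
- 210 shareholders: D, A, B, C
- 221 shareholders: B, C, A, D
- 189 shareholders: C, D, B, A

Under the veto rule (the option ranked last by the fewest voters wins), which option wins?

Last-place votes: D 221, A 189, C 498, B 0.
B is ranked last by the fewest voters, so B wins.

B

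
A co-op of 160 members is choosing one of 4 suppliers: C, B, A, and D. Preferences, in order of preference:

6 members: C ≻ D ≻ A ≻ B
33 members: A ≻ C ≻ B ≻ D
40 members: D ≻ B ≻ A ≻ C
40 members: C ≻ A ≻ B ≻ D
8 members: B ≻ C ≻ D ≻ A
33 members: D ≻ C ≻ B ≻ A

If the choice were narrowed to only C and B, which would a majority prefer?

C

Voters preferring C to B: 112; preferring B to C: 48.
C wins the head-to-head.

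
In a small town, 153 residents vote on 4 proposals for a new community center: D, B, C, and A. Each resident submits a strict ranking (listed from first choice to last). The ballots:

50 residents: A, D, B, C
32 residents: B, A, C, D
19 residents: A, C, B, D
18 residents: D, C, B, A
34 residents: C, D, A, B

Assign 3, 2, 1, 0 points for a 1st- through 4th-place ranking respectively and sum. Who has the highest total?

D: 50·2 + 32·0 + 19·0 + 18·3 + 34·2 = 222
B: 50·1 + 32·3 + 19·1 + 18·1 + 34·0 = 183
C: 50·0 + 32·1 + 19·2 + 18·2 + 34·3 = 208
A: 50·3 + 32·2 + 19·3 + 18·0 + 34·1 = 305
A has the highest Borda score (305).

A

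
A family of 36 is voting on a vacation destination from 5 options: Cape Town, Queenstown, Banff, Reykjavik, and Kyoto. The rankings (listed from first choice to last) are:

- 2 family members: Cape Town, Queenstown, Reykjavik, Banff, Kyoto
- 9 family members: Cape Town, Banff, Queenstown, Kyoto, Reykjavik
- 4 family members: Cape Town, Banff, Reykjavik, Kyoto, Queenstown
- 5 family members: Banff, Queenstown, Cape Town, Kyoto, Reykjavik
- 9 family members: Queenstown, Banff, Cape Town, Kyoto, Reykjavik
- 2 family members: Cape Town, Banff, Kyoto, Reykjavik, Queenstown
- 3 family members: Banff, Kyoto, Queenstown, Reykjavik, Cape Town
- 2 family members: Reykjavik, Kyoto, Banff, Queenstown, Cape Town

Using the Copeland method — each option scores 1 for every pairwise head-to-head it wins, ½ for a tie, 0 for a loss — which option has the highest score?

Banff

Cape Town: beats Reykjavik and Kyoto; loses to Queenstown and Banff → score 2.
Queenstown: beats Cape Town, Reykjavik, and Kyoto; loses to Banff → score 3.
Banff: beats Cape Town, Queenstown, Reykjavik, and Kyoto → score 4.
Reykjavik: loses to Cape Town, Queenstown, Banff, and Kyoto → score 0.
Kyoto: beats Reykjavik; loses to Cape Town, Queenstown, and Banff → score 1.
Banff has the best pairwise record.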